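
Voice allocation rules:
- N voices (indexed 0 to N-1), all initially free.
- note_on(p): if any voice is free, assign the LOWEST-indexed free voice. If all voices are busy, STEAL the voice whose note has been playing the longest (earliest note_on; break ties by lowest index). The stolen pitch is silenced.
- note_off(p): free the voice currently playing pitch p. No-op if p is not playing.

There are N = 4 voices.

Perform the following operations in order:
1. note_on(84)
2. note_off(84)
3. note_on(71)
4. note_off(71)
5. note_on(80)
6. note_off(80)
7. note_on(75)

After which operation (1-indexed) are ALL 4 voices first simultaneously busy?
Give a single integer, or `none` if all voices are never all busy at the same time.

Op 1: note_on(84): voice 0 is free -> assigned | voices=[84 - - -]
Op 2: note_off(84): free voice 0 | voices=[- - - -]
Op 3: note_on(71): voice 0 is free -> assigned | voices=[71 - - -]
Op 4: note_off(71): free voice 0 | voices=[- - - -]
Op 5: note_on(80): voice 0 is free -> assigned | voices=[80 - - -]
Op 6: note_off(80): free voice 0 | voices=[- - - -]
Op 7: note_on(75): voice 0 is free -> assigned | voices=[75 - - -]

Answer: none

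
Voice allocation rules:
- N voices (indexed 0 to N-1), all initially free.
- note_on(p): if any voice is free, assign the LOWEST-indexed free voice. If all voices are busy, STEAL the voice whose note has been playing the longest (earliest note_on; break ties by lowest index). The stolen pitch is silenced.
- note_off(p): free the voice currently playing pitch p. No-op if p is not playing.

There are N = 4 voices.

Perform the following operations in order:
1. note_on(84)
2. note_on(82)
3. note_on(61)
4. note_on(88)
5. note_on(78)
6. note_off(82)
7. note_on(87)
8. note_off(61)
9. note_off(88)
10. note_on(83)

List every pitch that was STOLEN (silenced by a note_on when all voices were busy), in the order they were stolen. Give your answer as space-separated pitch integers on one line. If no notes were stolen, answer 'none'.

Answer: 84

Derivation:
Op 1: note_on(84): voice 0 is free -> assigned | voices=[84 - - -]
Op 2: note_on(82): voice 1 is free -> assigned | voices=[84 82 - -]
Op 3: note_on(61): voice 2 is free -> assigned | voices=[84 82 61 -]
Op 4: note_on(88): voice 3 is free -> assigned | voices=[84 82 61 88]
Op 5: note_on(78): all voices busy, STEAL voice 0 (pitch 84, oldest) -> assign | voices=[78 82 61 88]
Op 6: note_off(82): free voice 1 | voices=[78 - 61 88]
Op 7: note_on(87): voice 1 is free -> assigned | voices=[78 87 61 88]
Op 8: note_off(61): free voice 2 | voices=[78 87 - 88]
Op 9: note_off(88): free voice 3 | voices=[78 87 - -]
Op 10: note_on(83): voice 2 is free -> assigned | voices=[78 87 83 -]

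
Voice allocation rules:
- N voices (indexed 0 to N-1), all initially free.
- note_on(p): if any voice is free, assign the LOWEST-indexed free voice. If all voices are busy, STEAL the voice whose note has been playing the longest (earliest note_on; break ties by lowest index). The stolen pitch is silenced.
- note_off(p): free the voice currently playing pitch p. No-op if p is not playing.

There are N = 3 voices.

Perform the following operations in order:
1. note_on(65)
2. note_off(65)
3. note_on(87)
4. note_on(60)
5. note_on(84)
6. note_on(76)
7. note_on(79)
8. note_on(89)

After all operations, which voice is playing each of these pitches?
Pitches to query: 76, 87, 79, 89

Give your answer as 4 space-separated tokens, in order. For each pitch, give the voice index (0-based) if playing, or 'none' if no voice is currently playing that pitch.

Answer: 0 none 1 2

Derivation:
Op 1: note_on(65): voice 0 is free -> assigned | voices=[65 - -]
Op 2: note_off(65): free voice 0 | voices=[- - -]
Op 3: note_on(87): voice 0 is free -> assigned | voices=[87 - -]
Op 4: note_on(60): voice 1 is free -> assigned | voices=[87 60 -]
Op 5: note_on(84): voice 2 is free -> assigned | voices=[87 60 84]
Op 6: note_on(76): all voices busy, STEAL voice 0 (pitch 87, oldest) -> assign | voices=[76 60 84]
Op 7: note_on(79): all voices busy, STEAL voice 1 (pitch 60, oldest) -> assign | voices=[76 79 84]
Op 8: note_on(89): all voices busy, STEAL voice 2 (pitch 84, oldest) -> assign | voices=[76 79 89]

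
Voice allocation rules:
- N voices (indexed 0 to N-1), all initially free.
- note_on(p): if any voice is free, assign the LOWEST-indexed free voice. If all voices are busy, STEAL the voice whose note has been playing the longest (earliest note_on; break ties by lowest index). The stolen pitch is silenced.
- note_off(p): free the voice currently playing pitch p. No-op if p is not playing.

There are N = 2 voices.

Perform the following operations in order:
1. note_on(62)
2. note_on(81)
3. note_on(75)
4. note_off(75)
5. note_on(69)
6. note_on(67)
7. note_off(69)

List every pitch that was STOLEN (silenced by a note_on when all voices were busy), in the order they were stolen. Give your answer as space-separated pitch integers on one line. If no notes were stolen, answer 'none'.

Op 1: note_on(62): voice 0 is free -> assigned | voices=[62 -]
Op 2: note_on(81): voice 1 is free -> assigned | voices=[62 81]
Op 3: note_on(75): all voices busy, STEAL voice 0 (pitch 62, oldest) -> assign | voices=[75 81]
Op 4: note_off(75): free voice 0 | voices=[- 81]
Op 5: note_on(69): voice 0 is free -> assigned | voices=[69 81]
Op 6: note_on(67): all voices busy, STEAL voice 1 (pitch 81, oldest) -> assign | voices=[69 67]
Op 7: note_off(69): free voice 0 | voices=[- 67]

Answer: 62 81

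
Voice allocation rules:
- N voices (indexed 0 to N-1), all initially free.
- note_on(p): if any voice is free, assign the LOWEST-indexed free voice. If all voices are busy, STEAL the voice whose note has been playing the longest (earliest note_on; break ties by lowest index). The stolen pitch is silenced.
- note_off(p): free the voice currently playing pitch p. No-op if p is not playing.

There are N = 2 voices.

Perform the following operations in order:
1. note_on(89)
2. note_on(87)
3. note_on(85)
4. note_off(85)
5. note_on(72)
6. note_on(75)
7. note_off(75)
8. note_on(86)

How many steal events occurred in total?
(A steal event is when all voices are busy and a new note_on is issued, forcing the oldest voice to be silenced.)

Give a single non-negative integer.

Answer: 2

Derivation:
Op 1: note_on(89): voice 0 is free -> assigned | voices=[89 -]
Op 2: note_on(87): voice 1 is free -> assigned | voices=[89 87]
Op 3: note_on(85): all voices busy, STEAL voice 0 (pitch 89, oldest) -> assign | voices=[85 87]
Op 4: note_off(85): free voice 0 | voices=[- 87]
Op 5: note_on(72): voice 0 is free -> assigned | voices=[72 87]
Op 6: note_on(75): all voices busy, STEAL voice 1 (pitch 87, oldest) -> assign | voices=[72 75]
Op 7: note_off(75): free voice 1 | voices=[72 -]
Op 8: note_on(86): voice 1 is free -> assigned | voices=[72 86]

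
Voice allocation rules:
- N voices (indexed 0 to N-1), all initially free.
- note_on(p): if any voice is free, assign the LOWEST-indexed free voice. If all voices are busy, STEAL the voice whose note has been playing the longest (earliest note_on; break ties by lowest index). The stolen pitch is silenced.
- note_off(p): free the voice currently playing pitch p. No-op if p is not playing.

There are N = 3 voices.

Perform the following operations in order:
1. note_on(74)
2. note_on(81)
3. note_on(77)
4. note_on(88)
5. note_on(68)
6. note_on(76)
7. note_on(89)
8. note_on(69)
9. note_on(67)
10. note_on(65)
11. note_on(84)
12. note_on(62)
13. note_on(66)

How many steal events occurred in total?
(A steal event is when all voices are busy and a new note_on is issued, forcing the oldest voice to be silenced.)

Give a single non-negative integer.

Op 1: note_on(74): voice 0 is free -> assigned | voices=[74 - -]
Op 2: note_on(81): voice 1 is free -> assigned | voices=[74 81 -]
Op 3: note_on(77): voice 2 is free -> assigned | voices=[74 81 77]
Op 4: note_on(88): all voices busy, STEAL voice 0 (pitch 74, oldest) -> assign | voices=[88 81 77]
Op 5: note_on(68): all voices busy, STEAL voice 1 (pitch 81, oldest) -> assign | voices=[88 68 77]
Op 6: note_on(76): all voices busy, STEAL voice 2 (pitch 77, oldest) -> assign | voices=[88 68 76]
Op 7: note_on(89): all voices busy, STEAL voice 0 (pitch 88, oldest) -> assign | voices=[89 68 76]
Op 8: note_on(69): all voices busy, STEAL voice 1 (pitch 68, oldest) -> assign | voices=[89 69 76]
Op 9: note_on(67): all voices busy, STEAL voice 2 (pitch 76, oldest) -> assign | voices=[89 69 67]
Op 10: note_on(65): all voices busy, STEAL voice 0 (pitch 89, oldest) -> assign | voices=[65 69 67]
Op 11: note_on(84): all voices busy, STEAL voice 1 (pitch 69, oldest) -> assign | voices=[65 84 67]
Op 12: note_on(62): all voices busy, STEAL voice 2 (pitch 67, oldest) -> assign | voices=[65 84 62]
Op 13: note_on(66): all voices busy, STEAL voice 0 (pitch 65, oldest) -> assign | voices=[66 84 62]

Answer: 10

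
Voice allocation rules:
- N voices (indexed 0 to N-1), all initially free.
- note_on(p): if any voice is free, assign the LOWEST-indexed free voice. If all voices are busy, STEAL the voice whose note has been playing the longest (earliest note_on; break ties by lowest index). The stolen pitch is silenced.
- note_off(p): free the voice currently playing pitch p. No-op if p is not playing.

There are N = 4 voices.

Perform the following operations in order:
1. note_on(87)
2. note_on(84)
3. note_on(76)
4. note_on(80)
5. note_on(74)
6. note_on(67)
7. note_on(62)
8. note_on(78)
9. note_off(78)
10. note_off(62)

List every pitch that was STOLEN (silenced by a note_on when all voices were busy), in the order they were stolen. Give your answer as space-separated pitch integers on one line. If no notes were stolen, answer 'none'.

Answer: 87 84 76 80

Derivation:
Op 1: note_on(87): voice 0 is free -> assigned | voices=[87 - - -]
Op 2: note_on(84): voice 1 is free -> assigned | voices=[87 84 - -]
Op 3: note_on(76): voice 2 is free -> assigned | voices=[87 84 76 -]
Op 4: note_on(80): voice 3 is free -> assigned | voices=[87 84 76 80]
Op 5: note_on(74): all voices busy, STEAL voice 0 (pitch 87, oldest) -> assign | voices=[74 84 76 80]
Op 6: note_on(67): all voices busy, STEAL voice 1 (pitch 84, oldest) -> assign | voices=[74 67 76 80]
Op 7: note_on(62): all voices busy, STEAL voice 2 (pitch 76, oldest) -> assign | voices=[74 67 62 80]
Op 8: note_on(78): all voices busy, STEAL voice 3 (pitch 80, oldest) -> assign | voices=[74 67 62 78]
Op 9: note_off(78): free voice 3 | voices=[74 67 62 -]
Op 10: note_off(62): free voice 2 | voices=[74 67 - -]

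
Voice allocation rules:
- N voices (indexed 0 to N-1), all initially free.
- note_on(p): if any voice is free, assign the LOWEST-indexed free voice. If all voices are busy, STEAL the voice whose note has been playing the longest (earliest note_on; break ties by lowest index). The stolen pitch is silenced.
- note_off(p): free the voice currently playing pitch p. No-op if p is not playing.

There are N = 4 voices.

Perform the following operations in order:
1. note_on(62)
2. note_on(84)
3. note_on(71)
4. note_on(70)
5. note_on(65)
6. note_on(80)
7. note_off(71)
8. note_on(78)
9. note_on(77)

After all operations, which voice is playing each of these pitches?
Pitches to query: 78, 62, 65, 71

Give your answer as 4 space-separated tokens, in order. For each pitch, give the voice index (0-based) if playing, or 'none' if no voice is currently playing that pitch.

Op 1: note_on(62): voice 0 is free -> assigned | voices=[62 - - -]
Op 2: note_on(84): voice 1 is free -> assigned | voices=[62 84 - -]
Op 3: note_on(71): voice 2 is free -> assigned | voices=[62 84 71 -]
Op 4: note_on(70): voice 3 is free -> assigned | voices=[62 84 71 70]
Op 5: note_on(65): all voices busy, STEAL voice 0 (pitch 62, oldest) -> assign | voices=[65 84 71 70]
Op 6: note_on(80): all voices busy, STEAL voice 1 (pitch 84, oldest) -> assign | voices=[65 80 71 70]
Op 7: note_off(71): free voice 2 | voices=[65 80 - 70]
Op 8: note_on(78): voice 2 is free -> assigned | voices=[65 80 78 70]
Op 9: note_on(77): all voices busy, STEAL voice 3 (pitch 70, oldest) -> assign | voices=[65 80 78 77]

Answer: 2 none 0 none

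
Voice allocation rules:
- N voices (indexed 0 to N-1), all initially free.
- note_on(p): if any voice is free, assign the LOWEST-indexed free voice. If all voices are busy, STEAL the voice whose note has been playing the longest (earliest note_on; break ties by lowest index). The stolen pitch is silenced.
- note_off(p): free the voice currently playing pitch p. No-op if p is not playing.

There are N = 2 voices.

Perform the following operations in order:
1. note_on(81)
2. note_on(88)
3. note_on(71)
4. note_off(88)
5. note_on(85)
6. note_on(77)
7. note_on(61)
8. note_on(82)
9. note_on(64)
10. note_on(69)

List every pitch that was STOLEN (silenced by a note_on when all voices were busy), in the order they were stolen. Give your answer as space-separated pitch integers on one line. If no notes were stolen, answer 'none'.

Answer: 81 71 85 77 61 82

Derivation:
Op 1: note_on(81): voice 0 is free -> assigned | voices=[81 -]
Op 2: note_on(88): voice 1 is free -> assigned | voices=[81 88]
Op 3: note_on(71): all voices busy, STEAL voice 0 (pitch 81, oldest) -> assign | voices=[71 88]
Op 4: note_off(88): free voice 1 | voices=[71 -]
Op 5: note_on(85): voice 1 is free -> assigned | voices=[71 85]
Op 6: note_on(77): all voices busy, STEAL voice 0 (pitch 71, oldest) -> assign | voices=[77 85]
Op 7: note_on(61): all voices busy, STEAL voice 1 (pitch 85, oldest) -> assign | voices=[77 61]
Op 8: note_on(82): all voices busy, STEAL voice 0 (pitch 77, oldest) -> assign | voices=[82 61]
Op 9: note_on(64): all voices busy, STEAL voice 1 (pitch 61, oldest) -> assign | voices=[82 64]
Op 10: note_on(69): all voices busy, STEAL voice 0 (pitch 82, oldest) -> assign | voices=[69 64]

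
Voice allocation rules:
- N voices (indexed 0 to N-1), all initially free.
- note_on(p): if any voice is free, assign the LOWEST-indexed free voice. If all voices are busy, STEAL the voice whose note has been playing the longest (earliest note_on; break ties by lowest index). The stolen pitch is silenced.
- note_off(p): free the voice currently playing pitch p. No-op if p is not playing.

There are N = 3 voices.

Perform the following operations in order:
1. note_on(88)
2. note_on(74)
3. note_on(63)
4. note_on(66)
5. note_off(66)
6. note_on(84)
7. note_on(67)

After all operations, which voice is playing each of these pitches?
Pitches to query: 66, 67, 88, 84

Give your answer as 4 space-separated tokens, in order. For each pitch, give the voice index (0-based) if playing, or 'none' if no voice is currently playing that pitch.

Op 1: note_on(88): voice 0 is free -> assigned | voices=[88 - -]
Op 2: note_on(74): voice 1 is free -> assigned | voices=[88 74 -]
Op 3: note_on(63): voice 2 is free -> assigned | voices=[88 74 63]
Op 4: note_on(66): all voices busy, STEAL voice 0 (pitch 88, oldest) -> assign | voices=[66 74 63]
Op 5: note_off(66): free voice 0 | voices=[- 74 63]
Op 6: note_on(84): voice 0 is free -> assigned | voices=[84 74 63]
Op 7: note_on(67): all voices busy, STEAL voice 1 (pitch 74, oldest) -> assign | voices=[84 67 63]

Answer: none 1 none 0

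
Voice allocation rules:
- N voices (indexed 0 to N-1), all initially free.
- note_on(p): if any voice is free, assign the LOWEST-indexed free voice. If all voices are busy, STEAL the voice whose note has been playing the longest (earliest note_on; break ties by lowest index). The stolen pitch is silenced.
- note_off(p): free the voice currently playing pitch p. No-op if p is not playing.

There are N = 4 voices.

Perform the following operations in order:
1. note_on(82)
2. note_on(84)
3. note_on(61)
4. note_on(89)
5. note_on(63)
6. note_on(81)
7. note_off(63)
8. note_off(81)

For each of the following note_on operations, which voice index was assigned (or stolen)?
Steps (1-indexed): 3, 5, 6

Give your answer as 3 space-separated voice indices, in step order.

Op 1: note_on(82): voice 0 is free -> assigned | voices=[82 - - -]
Op 2: note_on(84): voice 1 is free -> assigned | voices=[82 84 - -]
Op 3: note_on(61): voice 2 is free -> assigned | voices=[82 84 61 -]
Op 4: note_on(89): voice 3 is free -> assigned | voices=[82 84 61 89]
Op 5: note_on(63): all voices busy, STEAL voice 0 (pitch 82, oldest) -> assign | voices=[63 84 61 89]
Op 6: note_on(81): all voices busy, STEAL voice 1 (pitch 84, oldest) -> assign | voices=[63 81 61 89]
Op 7: note_off(63): free voice 0 | voices=[- 81 61 89]
Op 8: note_off(81): free voice 1 | voices=[- - 61 89]

Answer: 2 0 1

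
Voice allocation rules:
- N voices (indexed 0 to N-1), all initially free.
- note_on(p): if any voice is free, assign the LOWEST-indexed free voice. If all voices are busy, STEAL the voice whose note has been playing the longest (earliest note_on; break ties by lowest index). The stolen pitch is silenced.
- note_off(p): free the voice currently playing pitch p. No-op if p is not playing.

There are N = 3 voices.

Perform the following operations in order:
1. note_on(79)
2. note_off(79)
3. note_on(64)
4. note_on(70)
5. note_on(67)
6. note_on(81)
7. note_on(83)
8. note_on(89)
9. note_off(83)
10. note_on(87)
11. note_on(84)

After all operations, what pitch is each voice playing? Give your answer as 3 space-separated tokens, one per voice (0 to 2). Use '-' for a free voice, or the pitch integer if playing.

Op 1: note_on(79): voice 0 is free -> assigned | voices=[79 - -]
Op 2: note_off(79): free voice 0 | voices=[- - -]
Op 3: note_on(64): voice 0 is free -> assigned | voices=[64 - -]
Op 4: note_on(70): voice 1 is free -> assigned | voices=[64 70 -]
Op 5: note_on(67): voice 2 is free -> assigned | voices=[64 70 67]
Op 6: note_on(81): all voices busy, STEAL voice 0 (pitch 64, oldest) -> assign | voices=[81 70 67]
Op 7: note_on(83): all voices busy, STEAL voice 1 (pitch 70, oldest) -> assign | voices=[81 83 67]
Op 8: note_on(89): all voices busy, STEAL voice 2 (pitch 67, oldest) -> assign | voices=[81 83 89]
Op 9: note_off(83): free voice 1 | voices=[81 - 89]
Op 10: note_on(87): voice 1 is free -> assigned | voices=[81 87 89]
Op 11: note_on(84): all voices busy, STEAL voice 0 (pitch 81, oldest) -> assign | voices=[84 87 89]

Answer: 84 87 89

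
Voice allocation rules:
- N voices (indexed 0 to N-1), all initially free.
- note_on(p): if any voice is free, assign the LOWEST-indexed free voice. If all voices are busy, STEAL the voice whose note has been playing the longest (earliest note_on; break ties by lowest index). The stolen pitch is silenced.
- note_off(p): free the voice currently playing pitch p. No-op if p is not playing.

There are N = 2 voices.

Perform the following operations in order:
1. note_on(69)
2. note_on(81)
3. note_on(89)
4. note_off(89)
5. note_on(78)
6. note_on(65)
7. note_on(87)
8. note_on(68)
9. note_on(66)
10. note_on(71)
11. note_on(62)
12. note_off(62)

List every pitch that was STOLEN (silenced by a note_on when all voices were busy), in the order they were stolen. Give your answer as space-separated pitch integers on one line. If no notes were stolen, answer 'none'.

Answer: 69 81 78 65 87 68 66

Derivation:
Op 1: note_on(69): voice 0 is free -> assigned | voices=[69 -]
Op 2: note_on(81): voice 1 is free -> assigned | voices=[69 81]
Op 3: note_on(89): all voices busy, STEAL voice 0 (pitch 69, oldest) -> assign | voices=[89 81]
Op 4: note_off(89): free voice 0 | voices=[- 81]
Op 5: note_on(78): voice 0 is free -> assigned | voices=[78 81]
Op 6: note_on(65): all voices busy, STEAL voice 1 (pitch 81, oldest) -> assign | voices=[78 65]
Op 7: note_on(87): all voices busy, STEAL voice 0 (pitch 78, oldest) -> assign | voices=[87 65]
Op 8: note_on(68): all voices busy, STEAL voice 1 (pitch 65, oldest) -> assign | voices=[87 68]
Op 9: note_on(66): all voices busy, STEAL voice 0 (pitch 87, oldest) -> assign | voices=[66 68]
Op 10: note_on(71): all voices busy, STEAL voice 1 (pitch 68, oldest) -> assign | voices=[66 71]
Op 11: note_on(62): all voices busy, STEAL voice 0 (pitch 66, oldest) -> assign | voices=[62 71]
Op 12: note_off(62): free voice 0 | voices=[- 71]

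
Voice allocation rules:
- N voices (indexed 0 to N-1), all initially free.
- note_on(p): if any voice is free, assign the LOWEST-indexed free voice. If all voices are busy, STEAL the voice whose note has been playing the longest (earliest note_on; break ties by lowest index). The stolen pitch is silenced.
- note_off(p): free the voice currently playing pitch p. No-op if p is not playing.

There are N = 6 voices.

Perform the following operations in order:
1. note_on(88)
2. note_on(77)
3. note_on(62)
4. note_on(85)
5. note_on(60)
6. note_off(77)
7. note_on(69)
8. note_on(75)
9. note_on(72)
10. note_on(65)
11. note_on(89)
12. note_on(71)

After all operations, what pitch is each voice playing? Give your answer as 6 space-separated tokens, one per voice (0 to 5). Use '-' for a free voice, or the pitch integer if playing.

Answer: 72 69 65 89 71 75

Derivation:
Op 1: note_on(88): voice 0 is free -> assigned | voices=[88 - - - - -]
Op 2: note_on(77): voice 1 is free -> assigned | voices=[88 77 - - - -]
Op 3: note_on(62): voice 2 is free -> assigned | voices=[88 77 62 - - -]
Op 4: note_on(85): voice 3 is free -> assigned | voices=[88 77 62 85 - -]
Op 5: note_on(60): voice 4 is free -> assigned | voices=[88 77 62 85 60 -]
Op 6: note_off(77): free voice 1 | voices=[88 - 62 85 60 -]
Op 7: note_on(69): voice 1 is free -> assigned | voices=[88 69 62 85 60 -]
Op 8: note_on(75): voice 5 is free -> assigned | voices=[88 69 62 85 60 75]
Op 9: note_on(72): all voices busy, STEAL voice 0 (pitch 88, oldest) -> assign | voices=[72 69 62 85 60 75]
Op 10: note_on(65): all voices busy, STEAL voice 2 (pitch 62, oldest) -> assign | voices=[72 69 65 85 60 75]
Op 11: note_on(89): all voices busy, STEAL voice 3 (pitch 85, oldest) -> assign | voices=[72 69 65 89 60 75]
Op 12: note_on(71): all voices busy, STEAL voice 4 (pitch 60, oldest) -> assign | voices=[72 69 65 89 71 75]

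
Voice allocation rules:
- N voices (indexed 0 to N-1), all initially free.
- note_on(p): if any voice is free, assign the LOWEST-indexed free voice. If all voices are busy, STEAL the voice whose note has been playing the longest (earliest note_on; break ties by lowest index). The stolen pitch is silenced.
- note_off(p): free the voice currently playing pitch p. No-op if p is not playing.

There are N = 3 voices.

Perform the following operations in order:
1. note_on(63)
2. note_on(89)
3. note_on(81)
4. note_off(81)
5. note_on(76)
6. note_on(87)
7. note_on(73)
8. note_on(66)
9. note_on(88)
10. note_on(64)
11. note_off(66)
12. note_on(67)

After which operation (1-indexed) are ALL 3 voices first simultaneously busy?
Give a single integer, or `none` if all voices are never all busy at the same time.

Op 1: note_on(63): voice 0 is free -> assigned | voices=[63 - -]
Op 2: note_on(89): voice 1 is free -> assigned | voices=[63 89 -]
Op 3: note_on(81): voice 2 is free -> assigned | voices=[63 89 81]
Op 4: note_off(81): free voice 2 | voices=[63 89 -]
Op 5: note_on(76): voice 2 is free -> assigned | voices=[63 89 76]
Op 6: note_on(87): all voices busy, STEAL voice 0 (pitch 63, oldest) -> assign | voices=[87 89 76]
Op 7: note_on(73): all voices busy, STEAL voice 1 (pitch 89, oldest) -> assign | voices=[87 73 76]
Op 8: note_on(66): all voices busy, STEAL voice 2 (pitch 76, oldest) -> assign | voices=[87 73 66]
Op 9: note_on(88): all voices busy, STEAL voice 0 (pitch 87, oldest) -> assign | voices=[88 73 66]
Op 10: note_on(64): all voices busy, STEAL voice 1 (pitch 73, oldest) -> assign | voices=[88 64 66]
Op 11: note_off(66): free voice 2 | voices=[88 64 -]
Op 12: note_on(67): voice 2 is free -> assigned | voices=[88 64 67]

Answer: 3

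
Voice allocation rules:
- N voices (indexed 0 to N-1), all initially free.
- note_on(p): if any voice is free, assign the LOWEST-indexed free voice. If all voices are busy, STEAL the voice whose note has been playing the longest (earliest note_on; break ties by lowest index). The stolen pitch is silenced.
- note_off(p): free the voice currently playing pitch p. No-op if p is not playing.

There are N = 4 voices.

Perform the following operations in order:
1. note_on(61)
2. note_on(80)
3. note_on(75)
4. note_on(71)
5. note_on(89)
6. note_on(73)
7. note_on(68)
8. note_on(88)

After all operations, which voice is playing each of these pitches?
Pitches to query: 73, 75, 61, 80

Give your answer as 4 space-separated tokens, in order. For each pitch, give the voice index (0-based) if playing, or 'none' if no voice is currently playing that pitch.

Op 1: note_on(61): voice 0 is free -> assigned | voices=[61 - - -]
Op 2: note_on(80): voice 1 is free -> assigned | voices=[61 80 - -]
Op 3: note_on(75): voice 2 is free -> assigned | voices=[61 80 75 -]
Op 4: note_on(71): voice 3 is free -> assigned | voices=[61 80 75 71]
Op 5: note_on(89): all voices busy, STEAL voice 0 (pitch 61, oldest) -> assign | voices=[89 80 75 71]
Op 6: note_on(73): all voices busy, STEAL voice 1 (pitch 80, oldest) -> assign | voices=[89 73 75 71]
Op 7: note_on(68): all voices busy, STEAL voice 2 (pitch 75, oldest) -> assign | voices=[89 73 68 71]
Op 8: note_on(88): all voices busy, STEAL voice 3 (pitch 71, oldest) -> assign | voices=[89 73 68 88]

Answer: 1 none none none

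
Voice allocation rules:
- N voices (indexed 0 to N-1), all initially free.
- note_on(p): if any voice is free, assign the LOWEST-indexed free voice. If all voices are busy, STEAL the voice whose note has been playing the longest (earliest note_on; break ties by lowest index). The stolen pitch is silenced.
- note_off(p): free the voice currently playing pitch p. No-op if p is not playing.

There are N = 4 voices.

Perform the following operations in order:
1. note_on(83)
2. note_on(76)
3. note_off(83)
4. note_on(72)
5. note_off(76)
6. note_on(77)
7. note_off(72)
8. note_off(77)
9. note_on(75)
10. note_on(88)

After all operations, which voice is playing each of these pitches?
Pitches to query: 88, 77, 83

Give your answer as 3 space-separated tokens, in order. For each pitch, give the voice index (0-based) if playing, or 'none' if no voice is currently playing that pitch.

Answer: 1 none none

Derivation:
Op 1: note_on(83): voice 0 is free -> assigned | voices=[83 - - -]
Op 2: note_on(76): voice 1 is free -> assigned | voices=[83 76 - -]
Op 3: note_off(83): free voice 0 | voices=[- 76 - -]
Op 4: note_on(72): voice 0 is free -> assigned | voices=[72 76 - -]
Op 5: note_off(76): free voice 1 | voices=[72 - - -]
Op 6: note_on(77): voice 1 is free -> assigned | voices=[72 77 - -]
Op 7: note_off(72): free voice 0 | voices=[- 77 - -]
Op 8: note_off(77): free voice 1 | voices=[- - - -]
Op 9: note_on(75): voice 0 is free -> assigned | voices=[75 - - -]
Op 10: note_on(88): voice 1 is free -> assigned | voices=[75 88 - -]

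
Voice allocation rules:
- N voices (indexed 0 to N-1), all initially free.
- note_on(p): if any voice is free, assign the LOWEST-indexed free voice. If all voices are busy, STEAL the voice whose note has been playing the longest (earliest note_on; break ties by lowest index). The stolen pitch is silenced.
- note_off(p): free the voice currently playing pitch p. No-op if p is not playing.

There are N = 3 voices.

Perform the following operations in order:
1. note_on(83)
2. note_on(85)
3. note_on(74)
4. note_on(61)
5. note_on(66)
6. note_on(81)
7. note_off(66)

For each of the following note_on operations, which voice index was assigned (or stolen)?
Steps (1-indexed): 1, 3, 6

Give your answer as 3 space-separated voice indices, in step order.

Answer: 0 2 2

Derivation:
Op 1: note_on(83): voice 0 is free -> assigned | voices=[83 - -]
Op 2: note_on(85): voice 1 is free -> assigned | voices=[83 85 -]
Op 3: note_on(74): voice 2 is free -> assigned | voices=[83 85 74]
Op 4: note_on(61): all voices busy, STEAL voice 0 (pitch 83, oldest) -> assign | voices=[61 85 74]
Op 5: note_on(66): all voices busy, STEAL voice 1 (pitch 85, oldest) -> assign | voices=[61 66 74]
Op 6: note_on(81): all voices busy, STEAL voice 2 (pitch 74, oldest) -> assign | voices=[61 66 81]
Op 7: note_off(66): free voice 1 | voices=[61 - 81]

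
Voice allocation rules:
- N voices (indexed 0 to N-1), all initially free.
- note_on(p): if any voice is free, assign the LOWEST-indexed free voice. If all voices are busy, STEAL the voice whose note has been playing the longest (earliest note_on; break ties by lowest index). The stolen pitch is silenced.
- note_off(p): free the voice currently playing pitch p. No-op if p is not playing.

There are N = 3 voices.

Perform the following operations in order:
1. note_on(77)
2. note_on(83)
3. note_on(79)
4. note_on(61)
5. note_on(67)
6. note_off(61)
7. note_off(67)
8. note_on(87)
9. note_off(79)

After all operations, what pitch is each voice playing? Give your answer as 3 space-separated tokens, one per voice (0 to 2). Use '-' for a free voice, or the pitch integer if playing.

Answer: 87 - -

Derivation:
Op 1: note_on(77): voice 0 is free -> assigned | voices=[77 - -]
Op 2: note_on(83): voice 1 is free -> assigned | voices=[77 83 -]
Op 3: note_on(79): voice 2 is free -> assigned | voices=[77 83 79]
Op 4: note_on(61): all voices busy, STEAL voice 0 (pitch 77, oldest) -> assign | voices=[61 83 79]
Op 5: note_on(67): all voices busy, STEAL voice 1 (pitch 83, oldest) -> assign | voices=[61 67 79]
Op 6: note_off(61): free voice 0 | voices=[- 67 79]
Op 7: note_off(67): free voice 1 | voices=[- - 79]
Op 8: note_on(87): voice 0 is free -> assigned | voices=[87 - 79]
Op 9: note_off(79): free voice 2 | voices=[87 - -]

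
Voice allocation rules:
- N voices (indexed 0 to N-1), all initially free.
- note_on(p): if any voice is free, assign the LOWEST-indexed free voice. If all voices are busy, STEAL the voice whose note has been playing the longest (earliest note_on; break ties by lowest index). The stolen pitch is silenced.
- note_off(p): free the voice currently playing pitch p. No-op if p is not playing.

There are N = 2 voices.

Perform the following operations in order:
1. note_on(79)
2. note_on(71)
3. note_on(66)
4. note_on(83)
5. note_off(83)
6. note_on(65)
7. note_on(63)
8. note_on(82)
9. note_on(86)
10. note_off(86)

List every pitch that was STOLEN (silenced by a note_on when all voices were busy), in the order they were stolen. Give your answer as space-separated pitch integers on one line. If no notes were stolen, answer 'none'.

Op 1: note_on(79): voice 0 is free -> assigned | voices=[79 -]
Op 2: note_on(71): voice 1 is free -> assigned | voices=[79 71]
Op 3: note_on(66): all voices busy, STEAL voice 0 (pitch 79, oldest) -> assign | voices=[66 71]
Op 4: note_on(83): all voices busy, STEAL voice 1 (pitch 71, oldest) -> assign | voices=[66 83]
Op 5: note_off(83): free voice 1 | voices=[66 -]
Op 6: note_on(65): voice 1 is free -> assigned | voices=[66 65]
Op 7: note_on(63): all voices busy, STEAL voice 0 (pitch 66, oldest) -> assign | voices=[63 65]
Op 8: note_on(82): all voices busy, STEAL voice 1 (pitch 65, oldest) -> assign | voices=[63 82]
Op 9: note_on(86): all voices busy, STEAL voice 0 (pitch 63, oldest) -> assign | voices=[86 82]
Op 10: note_off(86): free voice 0 | voices=[- 82]

Answer: 79 71 66 65 63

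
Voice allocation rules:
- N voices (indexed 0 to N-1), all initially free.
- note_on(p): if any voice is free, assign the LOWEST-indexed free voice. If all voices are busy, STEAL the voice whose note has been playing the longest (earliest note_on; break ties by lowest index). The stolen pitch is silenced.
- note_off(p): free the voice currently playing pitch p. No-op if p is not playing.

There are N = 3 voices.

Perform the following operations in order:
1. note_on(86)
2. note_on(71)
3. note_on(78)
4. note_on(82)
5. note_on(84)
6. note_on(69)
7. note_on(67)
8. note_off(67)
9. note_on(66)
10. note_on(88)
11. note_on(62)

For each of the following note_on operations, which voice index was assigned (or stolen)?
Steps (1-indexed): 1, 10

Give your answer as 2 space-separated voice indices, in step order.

Answer: 0 1

Derivation:
Op 1: note_on(86): voice 0 is free -> assigned | voices=[86 - -]
Op 2: note_on(71): voice 1 is free -> assigned | voices=[86 71 -]
Op 3: note_on(78): voice 2 is free -> assigned | voices=[86 71 78]
Op 4: note_on(82): all voices busy, STEAL voice 0 (pitch 86, oldest) -> assign | voices=[82 71 78]
Op 5: note_on(84): all voices busy, STEAL voice 1 (pitch 71, oldest) -> assign | voices=[82 84 78]
Op 6: note_on(69): all voices busy, STEAL voice 2 (pitch 78, oldest) -> assign | voices=[82 84 69]
Op 7: note_on(67): all voices busy, STEAL voice 0 (pitch 82, oldest) -> assign | voices=[67 84 69]
Op 8: note_off(67): free voice 0 | voices=[- 84 69]
Op 9: note_on(66): voice 0 is free -> assigned | voices=[66 84 69]
Op 10: note_on(88): all voices busy, STEAL voice 1 (pitch 84, oldest) -> assign | voices=[66 88 69]
Op 11: note_on(62): all voices busy, STEAL voice 2 (pitch 69, oldest) -> assign | voices=[66 88 62]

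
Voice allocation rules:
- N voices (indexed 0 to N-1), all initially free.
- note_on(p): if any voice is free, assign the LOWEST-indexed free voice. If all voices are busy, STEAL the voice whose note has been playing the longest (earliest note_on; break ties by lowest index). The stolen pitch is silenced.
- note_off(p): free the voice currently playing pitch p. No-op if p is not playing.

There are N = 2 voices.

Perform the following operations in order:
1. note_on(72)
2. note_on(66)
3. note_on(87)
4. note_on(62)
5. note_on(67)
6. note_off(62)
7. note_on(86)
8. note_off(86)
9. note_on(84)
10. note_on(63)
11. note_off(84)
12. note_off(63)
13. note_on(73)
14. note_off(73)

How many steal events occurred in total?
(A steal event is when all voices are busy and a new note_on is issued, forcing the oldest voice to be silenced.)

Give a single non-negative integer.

Op 1: note_on(72): voice 0 is free -> assigned | voices=[72 -]
Op 2: note_on(66): voice 1 is free -> assigned | voices=[72 66]
Op 3: note_on(87): all voices busy, STEAL voice 0 (pitch 72, oldest) -> assign | voices=[87 66]
Op 4: note_on(62): all voices busy, STEAL voice 1 (pitch 66, oldest) -> assign | voices=[87 62]
Op 5: note_on(67): all voices busy, STEAL voice 0 (pitch 87, oldest) -> assign | voices=[67 62]
Op 6: note_off(62): free voice 1 | voices=[67 -]
Op 7: note_on(86): voice 1 is free -> assigned | voices=[67 86]
Op 8: note_off(86): free voice 1 | voices=[67 -]
Op 9: note_on(84): voice 1 is free -> assigned | voices=[67 84]
Op 10: note_on(63): all voices busy, STEAL voice 0 (pitch 67, oldest) -> assign | voices=[63 84]
Op 11: note_off(84): free voice 1 | voices=[63 -]
Op 12: note_off(63): free voice 0 | voices=[- -]
Op 13: note_on(73): voice 0 is free -> assigned | voices=[73 -]
Op 14: note_off(73): free voice 0 | voices=[- -]

Answer: 4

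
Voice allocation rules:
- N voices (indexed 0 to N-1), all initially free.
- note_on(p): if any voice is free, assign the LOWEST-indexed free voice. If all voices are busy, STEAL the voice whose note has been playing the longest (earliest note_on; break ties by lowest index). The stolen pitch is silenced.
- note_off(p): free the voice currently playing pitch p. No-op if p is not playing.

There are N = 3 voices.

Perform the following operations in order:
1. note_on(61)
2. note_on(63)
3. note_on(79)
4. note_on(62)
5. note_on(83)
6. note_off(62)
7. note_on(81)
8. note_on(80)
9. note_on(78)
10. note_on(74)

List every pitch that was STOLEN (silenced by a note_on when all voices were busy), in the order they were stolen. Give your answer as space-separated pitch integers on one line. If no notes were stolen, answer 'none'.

Op 1: note_on(61): voice 0 is free -> assigned | voices=[61 - -]
Op 2: note_on(63): voice 1 is free -> assigned | voices=[61 63 -]
Op 3: note_on(79): voice 2 is free -> assigned | voices=[61 63 79]
Op 4: note_on(62): all voices busy, STEAL voice 0 (pitch 61, oldest) -> assign | voices=[62 63 79]
Op 5: note_on(83): all voices busy, STEAL voice 1 (pitch 63, oldest) -> assign | voices=[62 83 79]
Op 6: note_off(62): free voice 0 | voices=[- 83 79]
Op 7: note_on(81): voice 0 is free -> assigned | voices=[81 83 79]
Op 8: note_on(80): all voices busy, STEAL voice 2 (pitch 79, oldest) -> assign | voices=[81 83 80]
Op 9: note_on(78): all voices busy, STEAL voice 1 (pitch 83, oldest) -> assign | voices=[81 78 80]
Op 10: note_on(74): all voices busy, STEAL voice 0 (pitch 81, oldest) -> assign | voices=[74 78 80]

Answer: 61 63 79 83 81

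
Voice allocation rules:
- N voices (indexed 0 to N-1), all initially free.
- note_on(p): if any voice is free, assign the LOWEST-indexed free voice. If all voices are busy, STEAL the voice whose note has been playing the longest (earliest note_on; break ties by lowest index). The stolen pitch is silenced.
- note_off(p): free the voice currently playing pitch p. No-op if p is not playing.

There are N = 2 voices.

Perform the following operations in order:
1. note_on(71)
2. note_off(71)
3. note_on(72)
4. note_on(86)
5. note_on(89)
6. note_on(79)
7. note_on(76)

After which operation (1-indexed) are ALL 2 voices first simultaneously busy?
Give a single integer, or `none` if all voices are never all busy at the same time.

Answer: 4

Derivation:
Op 1: note_on(71): voice 0 is free -> assigned | voices=[71 -]
Op 2: note_off(71): free voice 0 | voices=[- -]
Op 3: note_on(72): voice 0 is free -> assigned | voices=[72 -]
Op 4: note_on(86): voice 1 is free -> assigned | voices=[72 86]
Op 5: note_on(89): all voices busy, STEAL voice 0 (pitch 72, oldest) -> assign | voices=[89 86]
Op 6: note_on(79): all voices busy, STEAL voice 1 (pitch 86, oldest) -> assign | voices=[89 79]
Op 7: note_on(76): all voices busy, STEAL voice 0 (pitch 89, oldest) -> assign | voices=[76 79]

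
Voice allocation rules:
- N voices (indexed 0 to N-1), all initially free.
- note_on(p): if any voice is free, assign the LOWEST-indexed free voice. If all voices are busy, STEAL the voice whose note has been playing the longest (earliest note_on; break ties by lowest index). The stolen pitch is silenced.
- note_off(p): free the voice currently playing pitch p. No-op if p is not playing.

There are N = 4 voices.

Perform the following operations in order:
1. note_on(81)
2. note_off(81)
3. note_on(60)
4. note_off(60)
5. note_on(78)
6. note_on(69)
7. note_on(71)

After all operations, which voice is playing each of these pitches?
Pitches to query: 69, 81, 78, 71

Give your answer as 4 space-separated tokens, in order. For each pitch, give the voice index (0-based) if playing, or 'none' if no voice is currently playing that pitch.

Answer: 1 none 0 2

Derivation:
Op 1: note_on(81): voice 0 is free -> assigned | voices=[81 - - -]
Op 2: note_off(81): free voice 0 | voices=[- - - -]
Op 3: note_on(60): voice 0 is free -> assigned | voices=[60 - - -]
Op 4: note_off(60): free voice 0 | voices=[- - - -]
Op 5: note_on(78): voice 0 is free -> assigned | voices=[78 - - -]
Op 6: note_on(69): voice 1 is free -> assigned | voices=[78 69 - -]
Op 7: note_on(71): voice 2 is free -> assigned | voices=[78 69 71 -]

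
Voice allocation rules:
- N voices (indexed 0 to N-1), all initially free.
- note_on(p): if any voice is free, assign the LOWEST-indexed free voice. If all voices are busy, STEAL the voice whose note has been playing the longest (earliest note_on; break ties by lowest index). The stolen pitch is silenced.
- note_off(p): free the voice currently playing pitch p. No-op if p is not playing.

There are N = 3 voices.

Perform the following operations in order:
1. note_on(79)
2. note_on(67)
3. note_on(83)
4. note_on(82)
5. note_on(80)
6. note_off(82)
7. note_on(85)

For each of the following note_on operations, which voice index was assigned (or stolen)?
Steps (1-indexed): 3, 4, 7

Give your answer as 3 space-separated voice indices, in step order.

Op 1: note_on(79): voice 0 is free -> assigned | voices=[79 - -]
Op 2: note_on(67): voice 1 is free -> assigned | voices=[79 67 -]
Op 3: note_on(83): voice 2 is free -> assigned | voices=[79 67 83]
Op 4: note_on(82): all voices busy, STEAL voice 0 (pitch 79, oldest) -> assign | voices=[82 67 83]
Op 5: note_on(80): all voices busy, STEAL voice 1 (pitch 67, oldest) -> assign | voices=[82 80 83]
Op 6: note_off(82): free voice 0 | voices=[- 80 83]
Op 7: note_on(85): voice 0 is free -> assigned | voices=[85 80 83]

Answer: 2 0 0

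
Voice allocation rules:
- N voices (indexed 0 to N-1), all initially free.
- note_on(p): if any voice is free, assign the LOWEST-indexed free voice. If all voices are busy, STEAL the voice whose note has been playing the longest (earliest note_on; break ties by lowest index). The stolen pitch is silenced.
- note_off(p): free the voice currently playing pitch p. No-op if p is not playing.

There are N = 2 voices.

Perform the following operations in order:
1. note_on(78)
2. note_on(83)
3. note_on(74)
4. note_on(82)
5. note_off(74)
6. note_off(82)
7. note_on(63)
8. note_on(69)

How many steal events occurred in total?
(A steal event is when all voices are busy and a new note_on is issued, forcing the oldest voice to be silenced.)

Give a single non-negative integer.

Answer: 2

Derivation:
Op 1: note_on(78): voice 0 is free -> assigned | voices=[78 -]
Op 2: note_on(83): voice 1 is free -> assigned | voices=[78 83]
Op 3: note_on(74): all voices busy, STEAL voice 0 (pitch 78, oldest) -> assign | voices=[74 83]
Op 4: note_on(82): all voices busy, STEAL voice 1 (pitch 83, oldest) -> assign | voices=[74 82]
Op 5: note_off(74): free voice 0 | voices=[- 82]
Op 6: note_off(82): free voice 1 | voices=[- -]
Op 7: note_on(63): voice 0 is free -> assigned | voices=[63 -]
Op 8: note_on(69): voice 1 is free -> assigned | voices=[63 69]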